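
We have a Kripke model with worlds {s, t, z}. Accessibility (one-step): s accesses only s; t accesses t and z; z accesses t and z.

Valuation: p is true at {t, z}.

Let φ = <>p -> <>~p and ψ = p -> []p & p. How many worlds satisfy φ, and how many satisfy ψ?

For <>p -> <>~p:
s: <>p is F, <>~p is T. ✓
t: <>p is T, <>~p is F. ✗
z: <>p is T, <>~p is F. ✗
— 1 world.
For p -> []p & p:
s: p is F, []p & p is F. ✓
t: p is T, []p & p is T. ✓
z: p is T, []p & p is T. ✓
— 3 worlds.

1 and 3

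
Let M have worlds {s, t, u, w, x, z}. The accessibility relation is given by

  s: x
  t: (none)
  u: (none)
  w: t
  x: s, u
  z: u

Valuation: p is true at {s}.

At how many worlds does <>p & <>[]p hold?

s: <>p is F, <>[]p is F. ✗
t: <>p is F, <>[]p is F. ✗
u: <>p is F, <>[]p is F. ✗
w: <>p is F, <>[]p is T. ✗
x: <>p is T, <>[]p is T. ✓
z: <>p is F, <>[]p is T. ✗
Satisfying worlds: {x}.

1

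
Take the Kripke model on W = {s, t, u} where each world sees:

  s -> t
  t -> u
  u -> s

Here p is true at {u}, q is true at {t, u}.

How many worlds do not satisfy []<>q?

1

s: successors {t}; <>q there: t:T. ✓
t: successors {u}; <>q there: u:F. ✗
u: successors {s}; <>q there: s:T. ✓
Satisfying worlds: {s, u}.
So []<>q fails at the other 1 world.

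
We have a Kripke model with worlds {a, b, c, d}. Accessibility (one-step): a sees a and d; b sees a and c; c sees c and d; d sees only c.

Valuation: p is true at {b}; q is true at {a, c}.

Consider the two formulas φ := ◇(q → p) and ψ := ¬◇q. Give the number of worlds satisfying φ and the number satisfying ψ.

2 and 0

For ◇(q → p):
a: successors {a, d}; q → p there: a:F, d:T. ✓
b: successors {a, c}; q → p there: a:F, c:F. ✗
c: successors {c, d}; q → p there: c:F, d:T. ✓
d: successors {c}; q → p there: c:F. ✗
— 2 worlds.
For ¬◇q:
a: ◇q is T. ✗
b: ◇q is T. ✗
c: ◇q is T. ✗
d: ◇q is T. ✗
— 0 worlds.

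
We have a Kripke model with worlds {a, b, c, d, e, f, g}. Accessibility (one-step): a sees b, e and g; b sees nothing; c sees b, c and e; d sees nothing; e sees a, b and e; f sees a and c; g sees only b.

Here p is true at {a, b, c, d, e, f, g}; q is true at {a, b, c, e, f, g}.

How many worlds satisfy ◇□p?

a: successors {b, e, g}; □p there: b:T, e:T, g:T. ✓
b: no successors, so ◇□p fails. ✗
c: successors {b, c, e}; □p there: b:T, c:T, e:T. ✓
d: no successors, so ◇□p fails. ✗
e: successors {a, b, e}; □p there: a:T, b:T, e:T. ✓
f: successors {a, c}; □p there: a:T, c:T. ✓
g: successors {b}; □p there: b:T. ✓
Satisfying worlds: {a, c, e, f, g}.

5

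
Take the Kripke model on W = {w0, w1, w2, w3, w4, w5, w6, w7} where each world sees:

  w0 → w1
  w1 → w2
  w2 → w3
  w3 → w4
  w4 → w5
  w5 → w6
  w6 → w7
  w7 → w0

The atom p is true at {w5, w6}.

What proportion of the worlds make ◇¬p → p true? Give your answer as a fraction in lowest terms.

w0: ◇¬p is T, p is F. ✗
w1: ◇¬p is T, p is F. ✗
w2: ◇¬p is T, p is F. ✗
w3: ◇¬p is T, p is F. ✗
w4: ◇¬p is F, p is F. ✓
w5: ◇¬p is F, p is T. ✓
w6: ◇¬p is T, p is T. ✓
w7: ◇¬p is T, p is F. ✗
That's 3 of 8 worlds, so 3/8.

3/8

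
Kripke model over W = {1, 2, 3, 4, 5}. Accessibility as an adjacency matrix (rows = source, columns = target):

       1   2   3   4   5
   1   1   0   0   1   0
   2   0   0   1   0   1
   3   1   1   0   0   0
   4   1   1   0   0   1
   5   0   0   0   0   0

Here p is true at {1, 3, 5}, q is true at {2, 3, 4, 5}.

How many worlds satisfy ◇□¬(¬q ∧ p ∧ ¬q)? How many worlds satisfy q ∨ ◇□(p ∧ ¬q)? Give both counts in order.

For ◇□¬(¬q ∧ p ∧ ¬q):
1: successors {1, 4}; □¬(¬q ∧ p ∧ ¬q) there: 1:F, 4:F. ✗
2: successors {3, 5}; □¬(¬q ∧ p ∧ ¬q) there: 3:F, 5:T. ✓
3: successors {1, 2}; □¬(¬q ∧ p ∧ ¬q) there: 1:F, 2:T. ✓
4: successors {1, 2, 5}; □¬(¬q ∧ p ∧ ¬q) there: 1:F, 2:T, 5:T. ✓
5: no successors, so ◇□¬(¬q ∧ p ∧ ¬q) fails. ✗
— 3 worlds.
For q ∨ ◇□(p ∧ ¬q):
1: q is F, ◇□(p ∧ ¬q) is F. ✗
2: q is T, ◇□(p ∧ ¬q) is T. ✓
3: q is T, ◇□(p ∧ ¬q) is F. ✓
4: q is T, ◇□(p ∧ ¬q) is T. ✓
5: q is T, ◇□(p ∧ ¬q) is F. ✓
— 4 worlds.

3 and 4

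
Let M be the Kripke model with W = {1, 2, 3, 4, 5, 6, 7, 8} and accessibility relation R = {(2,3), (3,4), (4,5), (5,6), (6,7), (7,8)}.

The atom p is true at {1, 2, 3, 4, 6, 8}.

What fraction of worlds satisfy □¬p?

1/2

1: no successors, so □¬p holds vacuously. ✓
2: successors {3}; ¬p there: 3:F. ✗
3: successors {4}; ¬p there: 4:F. ✗
4: successors {5}; ¬p there: 5:T. ✓
5: successors {6}; ¬p there: 6:F. ✗
6: successors {7}; ¬p there: 7:T. ✓
7: successors {8}; ¬p there: 8:F. ✗
8: no successors, so □¬p holds vacuously. ✓
That's 4 of 8 worlds, so 4/8 = 1/2.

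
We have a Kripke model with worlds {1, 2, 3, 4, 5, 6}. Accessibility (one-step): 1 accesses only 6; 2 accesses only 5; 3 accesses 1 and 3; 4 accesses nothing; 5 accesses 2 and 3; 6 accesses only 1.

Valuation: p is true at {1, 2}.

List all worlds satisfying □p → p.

{1, 2, 3, 5}

1: □p is F, p is T. ✓
2: □p is F, p is T. ✓
3: □p is F, p is F. ✓
4: □p is T, p is F. ✗
5: □p is F, p is F. ✓
6: □p is T, p is F. ✗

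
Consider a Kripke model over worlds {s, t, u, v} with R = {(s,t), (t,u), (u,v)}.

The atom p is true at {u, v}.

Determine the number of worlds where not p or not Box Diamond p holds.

s: not p is T, not Box Diamond p is F. ✓
t: not p is T, not Box Diamond p is F. ✓
u: not p is F, not Box Diamond p is T. ✓
v: not p is F, not Box Diamond p is F. ✗
Satisfying worlds: {s, t, u}.

3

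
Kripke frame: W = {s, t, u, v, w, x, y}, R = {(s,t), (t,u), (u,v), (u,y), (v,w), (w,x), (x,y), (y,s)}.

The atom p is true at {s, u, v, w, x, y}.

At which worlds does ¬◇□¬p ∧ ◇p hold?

s: ¬◇□¬p is T, ◇p is F. ✗
t: ¬◇□¬p is T, ◇p is T. ✓
u: ¬◇□¬p is T, ◇p is T. ✓
v: ¬◇□¬p is T, ◇p is T. ✓
w: ¬◇□¬p is T, ◇p is T. ✓
x: ¬◇□¬p is T, ◇p is T. ✓
y: ¬◇□¬p is F, ◇p is T. ✗

{t, u, v, w, x}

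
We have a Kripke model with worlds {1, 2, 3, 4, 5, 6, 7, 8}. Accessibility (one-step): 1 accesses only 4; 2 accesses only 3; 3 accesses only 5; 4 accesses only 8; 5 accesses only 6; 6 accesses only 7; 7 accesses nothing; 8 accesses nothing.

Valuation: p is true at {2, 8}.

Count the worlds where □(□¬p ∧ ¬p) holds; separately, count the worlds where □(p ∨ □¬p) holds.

For □(□¬p ∧ ¬p):
1: successors {4}; □¬p ∧ ¬p there: 4:F. ✗
2: successors {3}; □¬p ∧ ¬p there: 3:T. ✓
3: successors {5}; □¬p ∧ ¬p there: 5:T. ✓
4: successors {8}; □¬p ∧ ¬p there: 8:F. ✗
5: successors {6}; □¬p ∧ ¬p there: 6:T. ✓
6: successors {7}; □¬p ∧ ¬p there: 7:T. ✓
7: no successors, so □(□¬p ∧ ¬p) holds vacuously. ✓
8: no successors, so □(□¬p ∧ ¬p) holds vacuously. ✓
— 6 worlds.
For □(p ∨ □¬p):
1: successors {4}; p ∨ □¬p there: 4:F. ✗
2: successors {3}; p ∨ □¬p there: 3:T. ✓
3: successors {5}; p ∨ □¬p there: 5:T. ✓
4: successors {8}; p ∨ □¬p there: 8:T. ✓
5: successors {6}; p ∨ □¬p there: 6:T. ✓
6: successors {7}; p ∨ □¬p there: 7:T. ✓
7: no successors, so □(p ∨ □¬p) holds vacuously. ✓
8: no successors, so □(p ∨ □¬p) holds vacuously. ✓
— 7 worlds.

6 and 7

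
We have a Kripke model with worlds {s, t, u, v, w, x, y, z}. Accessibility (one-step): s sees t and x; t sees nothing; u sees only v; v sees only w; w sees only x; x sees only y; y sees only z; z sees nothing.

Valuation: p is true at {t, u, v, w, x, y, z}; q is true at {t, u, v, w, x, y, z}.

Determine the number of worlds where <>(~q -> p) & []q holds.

s: <>(~q -> p) is T, []q is T. ✓
t: <>(~q -> p) is F, []q is T. ✗
u: <>(~q -> p) is T, []q is T. ✓
v: <>(~q -> p) is T, []q is T. ✓
w: <>(~q -> p) is T, []q is T. ✓
x: <>(~q -> p) is T, []q is T. ✓
y: <>(~q -> p) is T, []q is T. ✓
z: <>(~q -> p) is F, []q is T. ✗
Satisfying worlds: {s, u, v, w, x, y}.

6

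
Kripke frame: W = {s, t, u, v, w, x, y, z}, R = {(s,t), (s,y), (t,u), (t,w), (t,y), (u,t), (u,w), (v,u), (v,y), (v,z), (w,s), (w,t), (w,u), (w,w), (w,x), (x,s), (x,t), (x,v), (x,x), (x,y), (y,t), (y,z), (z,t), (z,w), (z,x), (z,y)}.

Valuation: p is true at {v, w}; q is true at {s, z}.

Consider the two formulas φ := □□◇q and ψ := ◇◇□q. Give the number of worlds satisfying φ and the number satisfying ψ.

For □□◇q:
s: successors {t, y}; □◇q there: t:F, y:F. ✗
t: successors {u, w, y}; □◇q there: u:F, w:F, y:F. ✗
u: successors {t, w}; □◇q there: t:F, w:F. ✗
v: successors {u, y, z}; □◇q there: u:F, y:F, z:F. ✗
w: successors {s, t, u, w, x}; □◇q there: s:F, t:F, u:F, w:F, x:F. ✗
x: successors {s, t, v, x, y}; □◇q there: s:F, t:F, v:F, x:F, y:F. ✗
y: successors {t, z}; □◇q there: t:F, z:F. ✗
z: successors {t, w, x, y}; □◇q there: t:F, w:F, x:F, y:F. ✗
— 0 worlds.
For ◇◇□q:
s: successors {t, y}; ◇□q there: t:F, y:F. ✗
t: successors {u, w, y}; ◇□q there: u:F, w:F, y:F. ✗
u: successors {t, w}; ◇□q there: t:F, w:F. ✗
v: successors {u, y, z}; ◇□q there: u:F, y:F, z:F. ✗
w: successors {s, t, u, w, x}; ◇□q there: s:F, t:F, u:F, w:F, x:F. ✗
x: successors {s, t, v, x, y}; ◇□q there: s:F, t:F, v:F, x:F, y:F. ✗
y: successors {t, z}; ◇□q there: t:F, z:F. ✗
z: successors {t, w, x, y}; ◇□q there: t:F, w:F, x:F, y:F. ✗
— 0 worlds.

0 and 0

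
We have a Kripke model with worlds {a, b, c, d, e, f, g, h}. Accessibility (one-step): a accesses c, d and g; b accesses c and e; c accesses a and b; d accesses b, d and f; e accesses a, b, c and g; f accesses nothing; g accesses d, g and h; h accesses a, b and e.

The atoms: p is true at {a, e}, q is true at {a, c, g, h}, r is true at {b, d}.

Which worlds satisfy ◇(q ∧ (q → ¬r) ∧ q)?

a: successors {c, d, g}; q ∧ (q → ¬r) ∧ q there: c:T, d:F, g:T. ✓
b: successors {c, e}; q ∧ (q → ¬r) ∧ q there: c:T, e:F. ✓
c: successors {a, b}; q ∧ (q → ¬r) ∧ q there: a:T, b:F. ✓
d: successors {b, d, f}; q ∧ (q → ¬r) ∧ q there: b:F, d:F, f:F. ✗
e: successors {a, b, c, g}; q ∧ (q → ¬r) ∧ q there: a:T, b:F, c:T, g:T. ✓
f: no successors, so ◇(q ∧ (q → ¬r) ∧ q) fails. ✗
g: successors {d, g, h}; q ∧ (q → ¬r) ∧ q there: d:F, g:T, h:T. ✓
h: successors {a, b, e}; q ∧ (q → ¬r) ∧ q there: a:T, b:F, e:F. ✓

{a, b, c, e, g, h}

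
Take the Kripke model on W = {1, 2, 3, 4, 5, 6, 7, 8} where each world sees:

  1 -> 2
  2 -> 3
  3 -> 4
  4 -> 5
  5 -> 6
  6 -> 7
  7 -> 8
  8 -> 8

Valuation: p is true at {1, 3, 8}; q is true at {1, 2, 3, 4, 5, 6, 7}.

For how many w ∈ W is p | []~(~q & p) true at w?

7

1: p is T, []~(~q & p) is T. ✓
2: p is F, []~(~q & p) is T. ✓
3: p is T, []~(~q & p) is T. ✓
4: p is F, []~(~q & p) is T. ✓
5: p is F, []~(~q & p) is T. ✓
6: p is F, []~(~q & p) is T. ✓
7: p is F, []~(~q & p) is F. ✗
8: p is T, []~(~q & p) is F. ✓
Satisfying worlds: {1, 2, 3, 4, 5, 6, 8}.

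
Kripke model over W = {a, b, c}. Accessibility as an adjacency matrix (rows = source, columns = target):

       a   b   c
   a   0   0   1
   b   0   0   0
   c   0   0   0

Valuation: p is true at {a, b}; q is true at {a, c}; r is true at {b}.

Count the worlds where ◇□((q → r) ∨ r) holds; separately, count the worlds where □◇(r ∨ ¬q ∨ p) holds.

1 and 2

For ◇□((q → r) ∨ r):
a: successors {c}; □((q → r) ∨ r) there: c:T. ✓
b: no successors, so ◇□((q → r) ∨ r) fails. ✗
c: no successors, so ◇□((q → r) ∨ r) fails. ✗
— 1 world.
For □◇(r ∨ ¬q ∨ p):
a: successors {c}; ◇(r ∨ ¬q ∨ p) there: c:F. ✗
b: no successors, so □◇(r ∨ ¬q ∨ p) holds vacuously. ✓
c: no successors, so □◇(r ∨ ¬q ∨ p) holds vacuously. ✓
— 2 worlds.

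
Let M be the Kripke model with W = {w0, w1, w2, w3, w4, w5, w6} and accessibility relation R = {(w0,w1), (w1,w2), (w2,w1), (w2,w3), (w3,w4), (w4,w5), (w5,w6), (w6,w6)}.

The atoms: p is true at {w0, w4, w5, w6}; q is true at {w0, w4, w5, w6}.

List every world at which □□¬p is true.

{w0, w1}

w0: successors {w1}; □¬p there: w1:T. ✓
w1: successors {w2}; □¬p there: w2:T. ✓
w2: successors {w1, w3}; □¬p there: w1:T, w3:F. ✗
w3: successors {w4}; □¬p there: w4:F. ✗
w4: successors {w5}; □¬p there: w5:F. ✗
w5: successors {w6}; □¬p there: w6:F. ✗
w6: successors {w6}; □¬p there: w6:F. ✗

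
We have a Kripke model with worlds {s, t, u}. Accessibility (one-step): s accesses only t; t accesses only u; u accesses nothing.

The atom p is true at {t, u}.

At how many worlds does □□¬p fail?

s: successors {t}; □¬p there: t:F. ✗
t: successors {u}; □¬p there: u:T. ✓
u: no successors, so □□¬p holds vacuously. ✓
Satisfying worlds: {t, u}.
So □□¬p fails at the other 1 world.

1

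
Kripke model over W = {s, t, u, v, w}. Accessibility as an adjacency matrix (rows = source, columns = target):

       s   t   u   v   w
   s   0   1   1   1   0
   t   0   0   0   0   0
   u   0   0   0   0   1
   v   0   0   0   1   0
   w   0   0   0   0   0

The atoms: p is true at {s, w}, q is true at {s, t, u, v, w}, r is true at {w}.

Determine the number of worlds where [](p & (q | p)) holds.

s: successors {t, u, v}; p & (q | p) there: t:F, u:F, v:F. ✗
t: no successors, so [](p & (q | p)) holds vacuously. ✓
u: successors {w}; p & (q | p) there: w:T. ✓
v: successors {v}; p & (q | p) there: v:F. ✗
w: no successors, so [](p & (q | p)) holds vacuously. ✓
Satisfying worlds: {t, u, w}.

3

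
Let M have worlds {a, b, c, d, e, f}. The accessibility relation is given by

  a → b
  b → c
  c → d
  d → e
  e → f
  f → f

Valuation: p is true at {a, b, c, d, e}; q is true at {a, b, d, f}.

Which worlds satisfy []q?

{a, c, e, f}

a: successors {b}; q there: b:T. ✓
b: successors {c}; q there: c:F. ✗
c: successors {d}; q there: d:T. ✓
d: successors {e}; q there: e:F. ✗
e: successors {f}; q there: f:T. ✓
f: successors {f}; q there: f:T. ✓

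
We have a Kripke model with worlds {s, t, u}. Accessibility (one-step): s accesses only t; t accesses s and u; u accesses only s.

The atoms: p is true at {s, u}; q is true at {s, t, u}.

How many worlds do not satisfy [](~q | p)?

1

s: successors {t}; ~q | p there: t:F. ✗
t: successors {s, u}; ~q | p there: s:T, u:T. ✓
u: successors {s}; ~q | p there: s:T. ✓
Satisfying worlds: {t, u}.
So [](~q | p) fails at the other 1 world.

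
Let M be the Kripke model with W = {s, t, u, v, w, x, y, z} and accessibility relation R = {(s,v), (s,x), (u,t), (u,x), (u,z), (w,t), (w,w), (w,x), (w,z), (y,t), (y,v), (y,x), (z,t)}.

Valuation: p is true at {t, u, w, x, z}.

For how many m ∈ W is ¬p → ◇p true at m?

7

s: ¬p is T, ◇p is T. ✓
t: ¬p is F, ◇p is F. ✓
u: ¬p is F, ◇p is T. ✓
v: ¬p is T, ◇p is F. ✗
w: ¬p is F, ◇p is T. ✓
x: ¬p is F, ◇p is F. ✓
y: ¬p is T, ◇p is T. ✓
z: ¬p is F, ◇p is T. ✓
Satisfying worlds: {s, t, u, w, x, y, z}.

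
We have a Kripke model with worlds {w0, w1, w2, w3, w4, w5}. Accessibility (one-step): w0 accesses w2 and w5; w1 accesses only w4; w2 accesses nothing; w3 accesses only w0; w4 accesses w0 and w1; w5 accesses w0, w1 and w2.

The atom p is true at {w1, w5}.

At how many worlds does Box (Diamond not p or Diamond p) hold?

w0: successors {w2, w5}; Diamond not p or Diamond p there: w2:F, w5:T. ✗
w1: successors {w4}; Diamond not p or Diamond p there: w4:T. ✓
w2: no successors, so Box (Diamond not p or Diamond p) holds vacuously. ✓
w3: successors {w0}; Diamond not p or Diamond p there: w0:T. ✓
w4: successors {w0, w1}; Diamond not p or Diamond p there: w0:T, w1:T. ✓
w5: successors {w0, w1, w2}; Diamond not p or Diamond p there: w0:T, w1:T, w2:F. ✗
Satisfying worlds: {w1, w2, w3, w4}.

4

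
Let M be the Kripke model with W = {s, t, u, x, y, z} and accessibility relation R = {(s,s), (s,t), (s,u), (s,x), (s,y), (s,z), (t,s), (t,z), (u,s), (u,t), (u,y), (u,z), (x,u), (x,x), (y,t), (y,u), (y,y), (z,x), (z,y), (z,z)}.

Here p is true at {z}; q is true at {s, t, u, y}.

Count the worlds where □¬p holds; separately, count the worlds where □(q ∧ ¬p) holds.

2 and 1

For □¬p:
s: successors {s, t, u, x, y, z}; ¬p there: s:T, t:T, u:T, x:T, y:T, z:F. ✗
t: successors {s, z}; ¬p there: s:T, z:F. ✗
u: successors {s, t, y, z}; ¬p there: s:T, t:T, y:T, z:F. ✗
x: successors {u, x}; ¬p there: u:T, x:T. ✓
y: successors {t, u, y}; ¬p there: t:T, u:T, y:T. ✓
z: successors {x, y, z}; ¬p there: x:T, y:T, z:F. ✗
— 2 worlds.
For □(q ∧ ¬p):
s: successors {s, t, u, x, y, z}; q ∧ ¬p there: s:T, t:T, u:T, x:F, y:T, z:F. ✗
t: successors {s, z}; q ∧ ¬p there: s:T, z:F. ✗
u: successors {s, t, y, z}; q ∧ ¬p there: s:T, t:T, y:T, z:F. ✗
x: successors {u, x}; q ∧ ¬p there: u:T, x:F. ✗
y: successors {t, u, y}; q ∧ ¬p there: t:T, u:T, y:T. ✓
z: successors {x, y, z}; q ∧ ¬p there: x:F, y:T, z:F. ✗
— 1 world.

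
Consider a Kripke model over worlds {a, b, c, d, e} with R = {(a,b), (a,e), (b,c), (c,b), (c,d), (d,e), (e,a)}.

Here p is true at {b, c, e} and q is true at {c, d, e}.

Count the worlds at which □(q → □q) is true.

a: successors {b, e}; q → □q there: b:T, e:F. ✗
b: successors {c}; q → □q there: c:F. ✗
c: successors {b, d}; q → □q there: b:T, d:T. ✓
d: successors {e}; q → □q there: e:F. ✗
e: successors {a}; q → □q there: a:T. ✓
Satisfying worlds: {c, e}.

2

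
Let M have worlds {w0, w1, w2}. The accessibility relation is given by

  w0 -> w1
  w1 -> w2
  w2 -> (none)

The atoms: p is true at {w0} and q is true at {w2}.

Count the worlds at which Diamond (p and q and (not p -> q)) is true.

0

w0: successors {w1}; p and q and (not p -> q) there: w1:F. ✗
w1: successors {w2}; p and q and (not p -> q) there: w2:F. ✗
w2: no successors, so Diamond (p and q and (not p -> q)) fails. ✗
Satisfying worlds: ∅.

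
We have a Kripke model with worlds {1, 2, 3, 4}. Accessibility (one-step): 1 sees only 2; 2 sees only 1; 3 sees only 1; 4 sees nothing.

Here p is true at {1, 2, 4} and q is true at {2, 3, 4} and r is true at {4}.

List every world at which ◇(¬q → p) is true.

1: successors {2}; ¬q → p there: 2:T. ✓
2: successors {1}; ¬q → p there: 1:T. ✓
3: successors {1}; ¬q → p there: 1:T. ✓
4: no successors, so ◇(¬q → p) fails. ✗

{1, 2, 3}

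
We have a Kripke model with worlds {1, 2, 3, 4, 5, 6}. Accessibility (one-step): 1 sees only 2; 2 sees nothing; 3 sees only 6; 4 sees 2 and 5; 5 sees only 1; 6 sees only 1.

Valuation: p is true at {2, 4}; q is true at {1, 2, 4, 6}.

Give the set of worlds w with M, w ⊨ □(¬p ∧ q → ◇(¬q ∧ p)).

{1, 2, 4}

1: successors {2}; ¬p ∧ q → ◇(¬q ∧ p) there: 2:T. ✓
2: no successors, so □(¬p ∧ q → ◇(¬q ∧ p)) holds vacuously. ✓
3: successors {6}; ¬p ∧ q → ◇(¬q ∧ p) there: 6:F. ✗
4: successors {2, 5}; ¬p ∧ q → ◇(¬q ∧ p) there: 2:T, 5:T. ✓
5: successors {1}; ¬p ∧ q → ◇(¬q ∧ p) there: 1:F. ✗
6: successors {1}; ¬p ∧ q → ◇(¬q ∧ p) there: 1:F. ✗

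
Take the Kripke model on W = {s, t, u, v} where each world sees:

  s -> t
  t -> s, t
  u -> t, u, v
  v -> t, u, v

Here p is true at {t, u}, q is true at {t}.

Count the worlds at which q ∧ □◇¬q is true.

0

s: q is F, □◇¬q is T. ✗
t: q is T, □◇¬q is F. ✗
u: q is F, □◇¬q is T. ✗
v: q is F, □◇¬q is T. ✗
Satisfying worlds: ∅.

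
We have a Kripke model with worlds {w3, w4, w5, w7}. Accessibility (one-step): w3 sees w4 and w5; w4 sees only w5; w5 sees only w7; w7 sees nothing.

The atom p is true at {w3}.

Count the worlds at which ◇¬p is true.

w3: successors {w4, w5}; ¬p there: w4:T, w5:T. ✓
w4: successors {w5}; ¬p there: w5:T. ✓
w5: successors {w7}; ¬p there: w7:T. ✓
w7: no successors, so ◇¬p fails. ✗
Satisfying worlds: {w3, w4, w5}.

3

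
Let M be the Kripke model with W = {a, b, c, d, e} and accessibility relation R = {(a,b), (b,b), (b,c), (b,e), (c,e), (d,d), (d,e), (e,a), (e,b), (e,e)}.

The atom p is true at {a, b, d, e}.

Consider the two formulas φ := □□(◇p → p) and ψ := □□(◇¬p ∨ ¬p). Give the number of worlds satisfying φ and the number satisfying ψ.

2 and 0

For □□(◇p → p):
a: successors {b}; □(◇p → p) there: b:F. ✗
b: successors {b, c, e}; □(◇p → p) there: b:F, c:T, e:T. ✗
c: successors {e}; □(◇p → p) there: e:T. ✓
d: successors {d, e}; □(◇p → p) there: d:T, e:T. ✓
e: successors {a, b, e}; □(◇p → p) there: a:T, b:F, e:T. ✗
— 2 worlds.
For □□(◇¬p ∨ ¬p):
a: successors {b}; □(◇¬p ∨ ¬p) there: b:F. ✗
b: successors {b, c, e}; □(◇¬p ∨ ¬p) there: b:F, c:F, e:F. ✗
c: successors {e}; □(◇¬p ∨ ¬p) there: e:F. ✗
d: successors {d, e}; □(◇¬p ∨ ¬p) there: d:F, e:F. ✗
e: successors {a, b, e}; □(◇¬p ∨ ¬p) there: a:T, b:F, e:F. ✗
— 0 worlds.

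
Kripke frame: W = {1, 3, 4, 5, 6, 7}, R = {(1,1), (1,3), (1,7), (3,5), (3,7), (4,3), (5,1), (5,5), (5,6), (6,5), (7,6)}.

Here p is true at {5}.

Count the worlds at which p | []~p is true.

4

1: p is F, []~p is T. ✓
3: p is F, []~p is F. ✗
4: p is F, []~p is T. ✓
5: p is T, []~p is F. ✓
6: p is F, []~p is F. ✗
7: p is F, []~p is T. ✓
Satisfying worlds: {1, 4, 5, 7}.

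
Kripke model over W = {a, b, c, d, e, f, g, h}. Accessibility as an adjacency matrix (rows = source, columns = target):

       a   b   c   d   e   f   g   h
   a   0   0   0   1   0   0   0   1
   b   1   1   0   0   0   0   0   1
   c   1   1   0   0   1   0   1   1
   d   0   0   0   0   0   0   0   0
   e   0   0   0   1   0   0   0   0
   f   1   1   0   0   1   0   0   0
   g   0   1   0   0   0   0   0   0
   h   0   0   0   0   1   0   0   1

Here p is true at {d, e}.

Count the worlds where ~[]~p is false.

a: []~p is F. ✓
b: []~p is T. ✗
c: []~p is F. ✓
d: []~p is T. ✗
e: []~p is F. ✓
f: []~p is F. ✓
g: []~p is T. ✗
h: []~p is F. ✓
Satisfying worlds: {a, c, e, f, h}.
So ~[]~p fails at the other 3 worlds.

3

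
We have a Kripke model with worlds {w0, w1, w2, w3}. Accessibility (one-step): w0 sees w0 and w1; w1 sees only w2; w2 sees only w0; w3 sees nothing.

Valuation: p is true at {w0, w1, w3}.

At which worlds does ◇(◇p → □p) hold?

{w0, w1, w2}

w0: successors {w0, w1}; ◇p → □p there: w0:T, w1:T. ✓
w1: successors {w2}; ◇p → □p there: w2:T. ✓
w2: successors {w0}; ◇p → □p there: w0:T. ✓
w3: no successors, so ◇(◇p → □p) fails. ✗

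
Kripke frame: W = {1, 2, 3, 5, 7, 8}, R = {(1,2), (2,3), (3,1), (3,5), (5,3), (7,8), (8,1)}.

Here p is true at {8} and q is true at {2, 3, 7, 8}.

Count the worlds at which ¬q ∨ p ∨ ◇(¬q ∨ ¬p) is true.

5

1: ¬q ∨ p is T, ◇(¬q ∨ ¬p) is T. ✓
2: ¬q ∨ p is F, ◇(¬q ∨ ¬p) is T. ✓
3: ¬q ∨ p is F, ◇(¬q ∨ ¬p) is T. ✓
5: ¬q ∨ p is T, ◇(¬q ∨ ¬p) is T. ✓
7: ¬q ∨ p is F, ◇(¬q ∨ ¬p) is F. ✗
8: ¬q ∨ p is T, ◇(¬q ∨ ¬p) is T. ✓
Satisfying worlds: {1, 2, 3, 5, 8}.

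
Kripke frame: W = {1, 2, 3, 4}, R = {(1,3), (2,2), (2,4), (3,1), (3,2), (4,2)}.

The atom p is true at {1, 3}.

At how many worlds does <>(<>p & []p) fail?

3

1: successors {3}; <>p & []p there: 3:F. ✗
2: successors {2, 4}; <>p & []p there: 2:F, 4:F. ✗
3: successors {1, 2}; <>p & []p there: 1:T, 2:F. ✓
4: successors {2}; <>p & []p there: 2:F. ✗
Satisfying worlds: {3}.
So <>(<>p & []p) fails at the other 3 worlds.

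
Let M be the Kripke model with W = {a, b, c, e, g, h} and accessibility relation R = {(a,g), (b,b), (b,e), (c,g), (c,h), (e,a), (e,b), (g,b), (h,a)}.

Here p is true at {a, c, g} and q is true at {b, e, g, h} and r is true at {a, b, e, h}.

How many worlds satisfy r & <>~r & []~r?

1

a: r is T, <>~r & []~r is T. ✓
b: r is T, <>~r & []~r is F. ✗
c: r is F, <>~r & []~r is F. ✗
e: r is T, <>~r & []~r is F. ✗
g: r is F, <>~r & []~r is F. ✗
h: r is T, <>~r & []~r is F. ✗
Satisfying worlds: {a}.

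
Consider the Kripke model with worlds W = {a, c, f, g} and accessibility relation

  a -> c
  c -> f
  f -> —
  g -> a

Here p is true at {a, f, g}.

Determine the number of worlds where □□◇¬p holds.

a: successors {c}; □◇¬p there: c:F. ✗
c: successors {f}; □◇¬p there: f:T. ✓
f: no successors, so □□◇¬p holds vacuously. ✓
g: successors {a}; □◇¬p there: a:F. ✗
Satisfying worlds: {c, f}.

2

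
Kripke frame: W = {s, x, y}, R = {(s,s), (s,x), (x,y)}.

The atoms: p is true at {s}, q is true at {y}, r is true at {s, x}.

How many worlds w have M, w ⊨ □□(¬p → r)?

s: successors {s, x}; □(¬p → r) there: s:T, x:F. ✗
x: successors {y}; □(¬p → r) there: y:T. ✓
y: no successors, so □□(¬p → r) holds vacuously. ✓
Satisfying worlds: {x, y}.

2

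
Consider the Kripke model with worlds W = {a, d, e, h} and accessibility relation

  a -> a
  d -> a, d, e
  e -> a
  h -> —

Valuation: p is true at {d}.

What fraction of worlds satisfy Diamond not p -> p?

1/2

a: Diamond not p is T, p is F. ✗
d: Diamond not p is T, p is T. ✓
e: Diamond not p is T, p is F. ✗
h: Diamond not p is F, p is F. ✓
That's 2 of 4 worlds, so 2/4 = 1/2.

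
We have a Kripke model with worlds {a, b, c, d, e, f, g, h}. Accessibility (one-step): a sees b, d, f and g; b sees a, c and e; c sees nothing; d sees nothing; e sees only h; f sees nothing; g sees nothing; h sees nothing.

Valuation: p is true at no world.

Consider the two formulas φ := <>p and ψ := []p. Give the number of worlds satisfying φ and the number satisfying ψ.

0 and 5

For <>p:
a: successors {b, d, f, g}; p there: b:F, d:F, f:F, g:F. ✗
b: successors {a, c, e}; p there: a:F, c:F, e:F. ✗
c: no successors, so <>p fails. ✗
d: no successors, so <>p fails. ✗
e: successors {h}; p there: h:F. ✗
f: no successors, so <>p fails. ✗
g: no successors, so <>p fails. ✗
h: no successors, so <>p fails. ✗
— 0 worlds.
For []p:
a: successors {b, d, f, g}; p there: b:F, d:F, f:F, g:F. ✗
b: successors {a, c, e}; p there: a:F, c:F, e:F. ✗
c: no successors, so []p holds vacuously. ✓
d: no successors, so []p holds vacuously. ✓
e: successors {h}; p there: h:F. ✗
f: no successors, so []p holds vacuously. ✓
g: no successors, so []p holds vacuously. ✓
h: no successors, so []p holds vacuously. ✓
— 5 worlds.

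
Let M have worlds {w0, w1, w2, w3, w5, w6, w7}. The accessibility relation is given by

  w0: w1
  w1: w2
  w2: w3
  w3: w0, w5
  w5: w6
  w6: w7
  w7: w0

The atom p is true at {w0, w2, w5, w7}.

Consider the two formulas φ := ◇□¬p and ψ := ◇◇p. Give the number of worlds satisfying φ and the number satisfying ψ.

For ◇□¬p:
w0: successors {w1}; □¬p there: w1:F. ✗
w1: successors {w2}; □¬p there: w2:T. ✓
w2: successors {w3}; □¬p there: w3:F. ✗
w3: successors {w0, w5}; □¬p there: w0:T, w5:T. ✓
w5: successors {w6}; □¬p there: w6:F. ✗
w6: successors {w7}; □¬p there: w7:F. ✗
w7: successors {w0}; □¬p there: w0:T. ✓
— 3 worlds.
For ◇◇p:
w0: successors {w1}; ◇p there: w1:T. ✓
w1: successors {w2}; ◇p there: w2:F. ✗
w2: successors {w3}; ◇p there: w3:T. ✓
w3: successors {w0, w5}; ◇p there: w0:F, w5:F. ✗
w5: successors {w6}; ◇p there: w6:T. ✓
w6: successors {w7}; ◇p there: w7:T. ✓
w7: successors {w0}; ◇p there: w0:F. ✗
— 4 worlds.

3 and 4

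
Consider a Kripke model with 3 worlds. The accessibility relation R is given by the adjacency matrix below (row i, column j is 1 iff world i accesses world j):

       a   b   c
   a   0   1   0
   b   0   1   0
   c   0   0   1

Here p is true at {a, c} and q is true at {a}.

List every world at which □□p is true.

a: successors {b}; □p there: b:F. ✗
b: successors {b}; □p there: b:F. ✗
c: successors {c}; □p there: c:T. ✓

{c}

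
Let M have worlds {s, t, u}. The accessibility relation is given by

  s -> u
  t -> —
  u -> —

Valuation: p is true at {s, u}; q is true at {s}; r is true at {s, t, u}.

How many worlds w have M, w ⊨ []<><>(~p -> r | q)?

s: successors {u}; <><>(~p -> r | q) there: u:F. ✗
t: no successors, so []<><>(~p -> r | q) holds vacuously. ✓
u: no successors, so []<><>(~p -> r | q) holds vacuously. ✓
Satisfying worlds: {t, u}.

2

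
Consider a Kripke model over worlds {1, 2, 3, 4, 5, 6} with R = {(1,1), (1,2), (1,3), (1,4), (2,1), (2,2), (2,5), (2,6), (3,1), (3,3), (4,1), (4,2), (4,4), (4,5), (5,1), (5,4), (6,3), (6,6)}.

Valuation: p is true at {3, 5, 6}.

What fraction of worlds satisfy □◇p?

2/3

1: successors {1, 2, 3, 4}; ◇p there: 1:T, 2:T, 3:T, 4:T. ✓
2: successors {1, 2, 5, 6}; ◇p there: 1:T, 2:T, 5:F, 6:T. ✗
3: successors {1, 3}; ◇p there: 1:T, 3:T. ✓
4: successors {1, 2, 4, 5}; ◇p there: 1:T, 2:T, 4:T, 5:F. ✗
5: successors {1, 4}; ◇p there: 1:T, 4:T. ✓
6: successors {3, 6}; ◇p there: 3:T, 6:T. ✓
That's 4 of 6 worlds, so 4/6 = 2/3.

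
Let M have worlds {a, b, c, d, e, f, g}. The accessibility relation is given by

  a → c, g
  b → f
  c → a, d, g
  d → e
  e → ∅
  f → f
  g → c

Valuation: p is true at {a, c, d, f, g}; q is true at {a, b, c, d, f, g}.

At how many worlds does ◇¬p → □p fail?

a: ◇¬p is F, □p is T. ✓
b: ◇¬p is F, □p is T. ✓
c: ◇¬p is F, □p is T. ✓
d: ◇¬p is T, □p is F. ✗
e: ◇¬p is F, □p is T. ✓
f: ◇¬p is F, □p is T. ✓
g: ◇¬p is F, □p is T. ✓
Satisfying worlds: {a, b, c, e, f, g}.
So ◇¬p → □p fails at the other 1 world.

1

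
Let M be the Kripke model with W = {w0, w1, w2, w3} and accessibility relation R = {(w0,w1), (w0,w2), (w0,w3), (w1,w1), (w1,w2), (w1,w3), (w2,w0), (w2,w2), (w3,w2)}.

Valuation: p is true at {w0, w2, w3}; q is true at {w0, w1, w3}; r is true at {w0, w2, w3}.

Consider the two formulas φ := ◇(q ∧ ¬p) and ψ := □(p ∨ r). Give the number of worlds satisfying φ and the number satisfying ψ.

2 and 2

For ◇(q ∧ ¬p):
w0: successors {w1, w2, w3}; q ∧ ¬p there: w1:T, w2:F, w3:F. ✓
w1: successors {w1, w2, w3}; q ∧ ¬p there: w1:T, w2:F, w3:F. ✓
w2: successors {w0, w2}; q ∧ ¬p there: w0:F, w2:F. ✗
w3: successors {w2}; q ∧ ¬p there: w2:F. ✗
— 2 worlds.
For □(p ∨ r):
w0: successors {w1, w2, w3}; p ∨ r there: w1:F, w2:T, w3:T. ✗
w1: successors {w1, w2, w3}; p ∨ r there: w1:F, w2:T, w3:T. ✗
w2: successors {w0, w2}; p ∨ r there: w0:T, w2:T. ✓
w3: successors {w2}; p ∨ r there: w2:T. ✓
— 2 worlds.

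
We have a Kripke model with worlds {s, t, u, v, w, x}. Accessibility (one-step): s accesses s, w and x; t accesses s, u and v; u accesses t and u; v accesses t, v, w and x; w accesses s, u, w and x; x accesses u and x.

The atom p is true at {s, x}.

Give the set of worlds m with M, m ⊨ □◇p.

{s, v}

s: successors {s, w, x}; ◇p there: s:T, w:T, x:T. ✓
t: successors {s, u, v}; ◇p there: s:T, u:F, v:T. ✗
u: successors {t, u}; ◇p there: t:T, u:F. ✗
v: successors {t, v, w, x}; ◇p there: t:T, v:T, w:T, x:T. ✓
w: successors {s, u, w, x}; ◇p there: s:T, u:F, w:T, x:T. ✗
x: successors {u, x}; ◇p there: u:F, x:T. ✗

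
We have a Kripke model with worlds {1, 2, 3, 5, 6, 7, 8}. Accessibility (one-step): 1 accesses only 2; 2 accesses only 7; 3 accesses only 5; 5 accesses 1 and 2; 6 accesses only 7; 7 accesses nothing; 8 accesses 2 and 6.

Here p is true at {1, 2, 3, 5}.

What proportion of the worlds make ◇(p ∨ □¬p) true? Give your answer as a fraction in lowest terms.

1: successors {2}; p ∨ □¬p there: 2:T. ✓
2: successors {7}; p ∨ □¬p there: 7:T. ✓
3: successors {5}; p ∨ □¬p there: 5:T. ✓
5: successors {1, 2}; p ∨ □¬p there: 1:T, 2:T. ✓
6: successors {7}; p ∨ □¬p there: 7:T. ✓
7: no successors, so ◇(p ∨ □¬p) fails. ✗
8: successors {2, 6}; p ∨ □¬p there: 2:T, 6:T. ✓
That's 6 of 7 worlds, so 6/7.

6/7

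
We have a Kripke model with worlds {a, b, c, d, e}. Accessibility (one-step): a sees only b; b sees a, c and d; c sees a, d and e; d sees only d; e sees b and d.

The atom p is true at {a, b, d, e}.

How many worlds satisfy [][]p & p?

a: [][]p is F, p is T. ✗
b: [][]p is T, p is T. ✓
c: [][]p is T, p is F. ✗
d: [][]p is T, p is T. ✓
e: [][]p is F, p is T. ✗
Satisfying worlds: {b, d}.

2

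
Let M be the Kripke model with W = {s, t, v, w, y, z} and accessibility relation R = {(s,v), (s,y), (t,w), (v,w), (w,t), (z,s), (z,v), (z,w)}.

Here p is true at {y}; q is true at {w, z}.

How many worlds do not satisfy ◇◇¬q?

3

s: successors {v, y}; ◇¬q there: v:F, y:F. ✗
t: successors {w}; ◇¬q there: w:T. ✓
v: successors {w}; ◇¬q there: w:T. ✓
w: successors {t}; ◇¬q there: t:F. ✗
y: no successors, so ◇◇¬q fails. ✗
z: successors {s, v, w}; ◇¬q there: s:T, v:F, w:T. ✓
Satisfying worlds: {t, v, z}.
So ◇◇¬q fails at the other 3 worlds.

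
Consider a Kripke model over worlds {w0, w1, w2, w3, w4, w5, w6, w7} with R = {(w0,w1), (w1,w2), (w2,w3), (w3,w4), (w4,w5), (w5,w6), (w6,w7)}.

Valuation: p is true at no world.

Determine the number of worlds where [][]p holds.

w0: successors {w1}; []p there: w1:F. ✗
w1: successors {w2}; []p there: w2:F. ✗
w2: successors {w3}; []p there: w3:F. ✗
w3: successors {w4}; []p there: w4:F. ✗
w4: successors {w5}; []p there: w5:F. ✗
w5: successors {w6}; []p there: w6:F. ✗
w6: successors {w7}; []p there: w7:T. ✓
w7: no successors, so [][]p holds vacuously. ✓
Satisfying worlds: {w6, w7}.

2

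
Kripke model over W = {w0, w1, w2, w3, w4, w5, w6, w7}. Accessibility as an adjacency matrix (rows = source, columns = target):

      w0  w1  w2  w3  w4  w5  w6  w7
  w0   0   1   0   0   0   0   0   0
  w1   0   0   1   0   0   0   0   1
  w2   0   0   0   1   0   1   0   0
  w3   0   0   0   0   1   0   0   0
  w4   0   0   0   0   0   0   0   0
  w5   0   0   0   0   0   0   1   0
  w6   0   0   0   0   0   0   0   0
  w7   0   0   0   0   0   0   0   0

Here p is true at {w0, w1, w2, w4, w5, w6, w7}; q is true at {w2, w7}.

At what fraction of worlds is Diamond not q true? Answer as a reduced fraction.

w0: successors {w1}; not q there: w1:T. ✓
w1: successors {w2, w7}; not q there: w2:F, w7:F. ✗
w2: successors {w3, w5}; not q there: w3:T, w5:T. ✓
w3: successors {w4}; not q there: w4:T. ✓
w4: no successors, so Diamond not q fails. ✗
w5: successors {w6}; not q there: w6:T. ✓
w6: no successors, so Diamond not q fails. ✗
w7: no successors, so Diamond not q fails. ✗
That's 4 of 8 worlds, so 4/8 = 1/2.

1/2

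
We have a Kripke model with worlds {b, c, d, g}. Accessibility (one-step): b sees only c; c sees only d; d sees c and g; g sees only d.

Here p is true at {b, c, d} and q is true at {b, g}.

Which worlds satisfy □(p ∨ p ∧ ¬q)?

b: successors {c}; p ∨ p ∧ ¬q there: c:T. ✓
c: successors {d}; p ∨ p ∧ ¬q there: d:T. ✓
d: successors {c, g}; p ∨ p ∧ ¬q there: c:T, g:F. ✗
g: successors {d}; p ∨ p ∧ ¬q there: d:T. ✓

{b, c, g}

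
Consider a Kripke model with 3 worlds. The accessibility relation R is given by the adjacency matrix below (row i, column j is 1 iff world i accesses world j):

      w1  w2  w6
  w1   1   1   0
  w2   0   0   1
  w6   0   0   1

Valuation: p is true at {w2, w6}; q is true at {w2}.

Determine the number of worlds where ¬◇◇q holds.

w1: ◇◇q is T. ✗
w2: ◇◇q is F. ✓
w6: ◇◇q is F. ✓
Satisfying worlds: {w2, w6}.

2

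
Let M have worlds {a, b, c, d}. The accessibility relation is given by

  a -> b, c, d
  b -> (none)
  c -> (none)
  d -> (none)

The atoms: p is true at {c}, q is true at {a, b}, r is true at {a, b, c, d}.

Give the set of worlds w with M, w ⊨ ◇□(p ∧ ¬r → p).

{a}

a: successors {b, c, d}; □(p ∧ ¬r → p) there: b:T, c:T, d:T. ✓
b: no successors, so ◇□(p ∧ ¬r → p) fails. ✗
c: no successors, so ◇□(p ∧ ¬r → p) fails. ✗
d: no successors, so ◇□(p ∧ ¬r → p) fails. ✗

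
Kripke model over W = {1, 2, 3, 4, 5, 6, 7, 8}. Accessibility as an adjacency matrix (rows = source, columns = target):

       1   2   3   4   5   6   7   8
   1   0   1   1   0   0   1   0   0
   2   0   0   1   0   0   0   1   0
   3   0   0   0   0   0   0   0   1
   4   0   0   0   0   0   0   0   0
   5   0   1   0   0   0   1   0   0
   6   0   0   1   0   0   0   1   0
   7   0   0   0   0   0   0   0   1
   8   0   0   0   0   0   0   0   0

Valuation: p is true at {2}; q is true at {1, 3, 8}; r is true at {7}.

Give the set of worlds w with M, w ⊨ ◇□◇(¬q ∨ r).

{3, 7}

1: successors {2, 3, 6}; □◇(¬q ∨ r) there: 2:F, 3:F, 6:F. ✗
2: successors {3, 7}; □◇(¬q ∨ r) there: 3:F, 7:F. ✗
3: successors {8}; □◇(¬q ∨ r) there: 8:T. ✓
4: no successors, so ◇□◇(¬q ∨ r) fails. ✗
5: successors {2, 6}; □◇(¬q ∨ r) there: 2:F, 6:F. ✗
6: successors {3, 7}; □◇(¬q ∨ r) there: 3:F, 7:F. ✗
7: successors {8}; □◇(¬q ∨ r) there: 8:T. ✓
8: no successors, so ◇□◇(¬q ∨ r) fails. ✗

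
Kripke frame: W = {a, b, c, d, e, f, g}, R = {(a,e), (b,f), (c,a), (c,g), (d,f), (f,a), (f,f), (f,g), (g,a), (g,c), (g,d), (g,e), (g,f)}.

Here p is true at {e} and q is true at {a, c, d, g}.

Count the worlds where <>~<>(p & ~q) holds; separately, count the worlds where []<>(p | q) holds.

For <>~<>(p & ~q):
a: successors {e}; ~<>(p & ~q) there: e:T. ✓
b: successors {f}; ~<>(p & ~q) there: f:T. ✓
c: successors {a, g}; ~<>(p & ~q) there: a:F, g:F. ✗
d: successors {f}; ~<>(p & ~q) there: f:T. ✓
e: no successors, so <>~<>(p & ~q) fails. ✗
f: successors {a, f, g}; ~<>(p & ~q) there: a:F, f:T, g:F. ✓
g: successors {a, c, d, e, f}; ~<>(p & ~q) there: a:F, c:T, d:T, e:T, f:T. ✓
— 5 worlds.
For []<>(p | q):
a: successors {e}; <>(p | q) there: e:F. ✗
b: successors {f}; <>(p | q) there: f:T. ✓
c: successors {a, g}; <>(p | q) there: a:T, g:T. ✓
d: successors {f}; <>(p | q) there: f:T. ✓
e: no successors, so []<>(p | q) holds vacuously. ✓
f: successors {a, f, g}; <>(p | q) there: a:T, f:T, g:T. ✓
g: successors {a, c, d, e, f}; <>(p | q) there: a:T, c:T, d:F, e:F, f:T. ✗
— 5 worlds.

5 and 5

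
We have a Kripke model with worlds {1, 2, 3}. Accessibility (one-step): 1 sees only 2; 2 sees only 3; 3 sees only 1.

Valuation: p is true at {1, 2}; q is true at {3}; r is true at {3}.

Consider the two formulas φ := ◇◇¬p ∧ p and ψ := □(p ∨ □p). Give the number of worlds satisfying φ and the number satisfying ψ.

For ◇◇¬p ∧ p:
1: ◇◇¬p is T, p is T. ✓
2: ◇◇¬p is F, p is T. ✗
3: ◇◇¬p is F, p is F. ✗
— 1 world.
For □(p ∨ □p):
1: successors {2}; p ∨ □p there: 2:T. ✓
2: successors {3}; p ∨ □p there: 3:T. ✓
3: successors {1}; p ∨ □p there: 1:T. ✓
— 3 worlds.

1 and 3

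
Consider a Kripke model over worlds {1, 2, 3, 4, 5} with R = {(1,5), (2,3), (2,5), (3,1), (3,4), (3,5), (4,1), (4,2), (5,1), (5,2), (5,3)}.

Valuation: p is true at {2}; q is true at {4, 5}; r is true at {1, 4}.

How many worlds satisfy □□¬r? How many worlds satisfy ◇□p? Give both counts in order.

For □□¬r:
1: successors {5}; □¬r there: 5:F. ✗
2: successors {3, 5}; □¬r there: 3:F, 5:F. ✗
3: successors {1, 4, 5}; □¬r there: 1:T, 4:F, 5:F. ✗
4: successors {1, 2}; □¬r there: 1:T, 2:T. ✓
5: successors {1, 2, 3}; □¬r there: 1:T, 2:T, 3:F. ✗
— 1 world.
For ◇□p:
1: successors {5}; □p there: 5:F. ✗
2: successors {3, 5}; □p there: 3:F, 5:F. ✗
3: successors {1, 4, 5}; □p there: 1:F, 4:F, 5:F. ✗
4: successors {1, 2}; □p there: 1:F, 2:F. ✗
5: successors {1, 2, 3}; □p there: 1:F, 2:F, 3:F. ✗
— 0 worlds.

1 and 0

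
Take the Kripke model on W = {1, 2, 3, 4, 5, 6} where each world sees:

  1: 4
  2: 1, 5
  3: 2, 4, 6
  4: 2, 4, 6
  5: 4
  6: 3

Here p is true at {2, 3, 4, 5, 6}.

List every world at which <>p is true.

1: successors {4}; p there: 4:T. ✓
2: successors {1, 5}; p there: 1:F, 5:T. ✓
3: successors {2, 4, 6}; p there: 2:T, 4:T, 6:T. ✓
4: successors {2, 4, 6}; p there: 2:T, 4:T, 6:T. ✓
5: successors {4}; p there: 4:T. ✓
6: successors {3}; p there: 3:T. ✓

{1, 2, 3, 4, 5, 6}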